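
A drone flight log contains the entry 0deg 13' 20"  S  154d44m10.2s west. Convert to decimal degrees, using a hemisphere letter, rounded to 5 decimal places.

φ: 13′ + 20″ = 13.33333′; 0 + 13.33333/60 = 0.222222
λ: 154 + 44/60 + 10.2/3600 = 154.736167

0.22222° S, 154.73617° W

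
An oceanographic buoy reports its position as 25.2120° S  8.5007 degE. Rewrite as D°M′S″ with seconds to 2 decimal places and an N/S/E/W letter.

Lat: whole degrees 25; 12.72000′ → 12′ and 43.2000″
Lon: 0.500700° → 30.04200′; 0.04200 × 60 = 2.5200″

25°12′43.20″ S, 8°30′2.52″ E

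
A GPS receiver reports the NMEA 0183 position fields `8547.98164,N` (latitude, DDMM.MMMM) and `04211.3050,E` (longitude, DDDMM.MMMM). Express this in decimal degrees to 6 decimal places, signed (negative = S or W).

φ: split at 2 digits → 85° and 47.98164′; 85 + 47.98164/60 = 85.7996940
N → positive
Lon: split at 3 digits → 042° and 11.305′; 42 + 11.305/60 = 42.1884167
E → positive

85.799694, 42.188417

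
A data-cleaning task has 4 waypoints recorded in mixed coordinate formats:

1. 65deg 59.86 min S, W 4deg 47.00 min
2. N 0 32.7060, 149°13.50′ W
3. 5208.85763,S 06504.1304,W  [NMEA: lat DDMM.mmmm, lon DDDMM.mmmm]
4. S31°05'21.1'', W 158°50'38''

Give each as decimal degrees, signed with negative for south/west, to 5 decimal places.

1. -65.99767, -4.78333
2. 0.54510, -149.22500
3. -52.14763, -65.06884
4. -31.08919, -158.84389

Point 1:
  φ: 59.86′ = 0.997667°; total 65.997667
  S → negative
  λ: 47′ = 0.783333°; total 4.783333
  W ⇒ negate
Point 2:
  Lat: 32.706′ = 0.545100°; total 0.545100
  N → positive
  λ: 13.5′ = 0.225000°; total 149.225000
  hemisphere W, so the sign is −
Point 3:
  φ: split at 2 digits → 52° and 8.85763′; 52 + 8.85763/60 = 52.147627
  S → negative
  λ: split at 3 digits → 065° and 4.1304′; 65 + 4.1304/60 = 65.068840
  W ⇒ negate
Point 4:
  Latitude: 31 + 5/60 + 21.1/3600 = 31.089194
  S → negative
  Lon: 158° + 50/60 + 38/3600 = 158 + 0.833333 + 0.010556 = 158.843889
  W → negative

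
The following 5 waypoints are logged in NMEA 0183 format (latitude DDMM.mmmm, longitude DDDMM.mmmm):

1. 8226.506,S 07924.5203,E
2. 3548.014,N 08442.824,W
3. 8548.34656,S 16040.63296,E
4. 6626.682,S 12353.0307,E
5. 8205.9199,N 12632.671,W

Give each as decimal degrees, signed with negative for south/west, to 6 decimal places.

1. -82.441767, 79.408672
2. 35.800233, -84.713733
3. -85.805776, 160.677216
4. -66.444700, 123.883845
5. 82.098665, -126.544517

Point 1:
  φ: degrees = first 2 digits = 82, minutes = 26.506; 82 + 26.506/60 = 82.4417667
  hemisphere S, so the sign is −
  λ: degrees = first 3 digits = 79, minutes = 24.5203; 79 + 24.5203/60 = 79.4086717
  E ⇒ keep positive
Point 2:
  φ: degrees = first 2 digits = 35, minutes = 48.014; 35 + 48.014/60 = 35.8002333
  N → positive
  Longitude: split at 3 digits → 084° and 42.824′; 84 + 42.824/60 = 84.7137333
  W ⇒ negate
Point 3:
  φ: split at 2 digits → 85° and 48.34656′; 85 + 48.34656/60 = 85.8057760
  S → negative
  Longitude: degrees = first 3 digits = 160, minutes = 40.63296; 160 + 40.63296/60 = 160.6772160
  E → positive
Point 4:
  φ: split at 2 digits → 66° and 26.682′; 66 + 26.682/60 = 66.4447000
  S → negative
  Longitude: split at 3 digits → 123° and 53.0307′; 123 + 53.0307/60 = 123.8838450
  E → positive
Point 5:
  Latitude: split at 2 digits → 82° and 5.9199′; 82 + 5.9199/60 = 82.0986650
  N ⇒ keep positive
  Longitude: split at 3 digits → 126° and 32.671′; 126 + 32.671/60 = 126.5445167
  hemisphere W, so the sign is −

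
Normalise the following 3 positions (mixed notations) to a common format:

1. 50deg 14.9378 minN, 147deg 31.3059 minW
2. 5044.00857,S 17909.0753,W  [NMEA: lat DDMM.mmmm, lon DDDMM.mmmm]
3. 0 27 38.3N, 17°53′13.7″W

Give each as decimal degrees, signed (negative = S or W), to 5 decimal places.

Point 1:
  Latitude: 14.9378′ = 0.248963°; total 50.248963
  N → positive
  λ: 147 + 31.3059/60 = 147.521765
  W ⇒ negate
Point 2:
  φ: split at 2 digits → 50° and 44.00857′; 50 + 44.00857/60 = 50.733476
  hemisphere S, so the sign is −
  Longitude: degrees = first 3 digits = 179, minutes = 9.0753; 179 + 9.0753/60 = 179.151255
  W → negative
Point 3:
  φ: 0 + 27/60 + 38.3/3600 = 0.460639
  N ⇒ keep positive
  λ: 17° + 53/60 + 13.7/3600 = 17 + 0.883333 + 0.003806 = 17.887139
  W → negative

1. 50.24896, -147.52177
2. -50.73348, -179.15126
3. 0.46064, -17.88714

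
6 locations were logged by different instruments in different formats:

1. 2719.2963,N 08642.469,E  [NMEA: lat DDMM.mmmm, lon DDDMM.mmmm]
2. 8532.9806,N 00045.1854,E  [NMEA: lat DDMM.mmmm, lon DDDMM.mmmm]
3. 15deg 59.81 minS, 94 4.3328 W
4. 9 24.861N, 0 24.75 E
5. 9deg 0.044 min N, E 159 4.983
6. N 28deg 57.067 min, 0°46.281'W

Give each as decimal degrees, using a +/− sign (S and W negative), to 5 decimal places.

1. 27.32161, 86.70782
2. 85.54968, 0.75309
3. -15.99683, -94.07221
4. 9.41435, 0.41250
5. 9.00073, 159.08305
6. 28.95112, -0.77135

Point 1:
  φ: split at 2 digits → 27° and 19.2963′; 27 + 19.2963/60 = 27.321605
  N ⇒ keep positive
  Longitude: split at 3 digits → 086° and 42.469′; 86 + 42.469/60 = 86.707817
  E ⇒ keep positive
Point 2:
  Latitude: split at 2 digits → 85° and 32.9806′; 85 + 32.9806/60 = 85.549677
  N → positive
  λ: degrees = first 3 digits = 0, minutes = 45.1854; 0 + 45.1854/60 = 0.753090
  E ⇒ keep positive
Point 3:
  Lat: 59.81′ = 0.996833°; total 15.996833
  S ⇒ negate
  Longitude: 94 + 4.3328/60 = 94.072213
  W → negative
Point 4:
  φ: 9 + 24.861/60 = 9.414350
  N ⇒ keep positive
  λ: 0 + 24.75/60 = 0.412500
  E → positive
Point 5:
  φ: 0.044′ = 0.000733°; total 9.000733
  N → positive
  λ: 159 + 4.983/60 = 159.083050
  E ⇒ keep positive
Point 6:
  Lat: 57.067′ = 0.951117°; total 28.951117
  N → positive
  λ: 46.281′ = 0.771350°; total 0.771350
  W → negative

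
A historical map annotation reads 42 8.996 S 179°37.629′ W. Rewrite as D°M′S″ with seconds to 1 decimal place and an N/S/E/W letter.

42°08′59.8″ S, 179°37′37.7″ W

Latitude: 8.99600′ → 8′ and 0.99600 × 60 = 59.760″
Longitude: 37.62900′ → 37′ and 0.62900 × 60 = 37.740″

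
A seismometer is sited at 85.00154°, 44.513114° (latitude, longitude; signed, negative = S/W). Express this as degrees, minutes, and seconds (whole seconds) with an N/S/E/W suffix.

Latitude: whole degrees 85; 0.09240′ → 0′ and 5.54″
Lon: 0.513114° → 30.78684′; 0.78684 × 60 = 47.21″

85°00′6″ N, 44°30′47″ E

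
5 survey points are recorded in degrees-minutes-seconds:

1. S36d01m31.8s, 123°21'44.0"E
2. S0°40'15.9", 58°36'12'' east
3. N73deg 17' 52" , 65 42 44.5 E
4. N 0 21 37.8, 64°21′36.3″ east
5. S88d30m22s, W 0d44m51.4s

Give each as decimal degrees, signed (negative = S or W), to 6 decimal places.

1. -36.025500, 123.362222
2. -0.671083, 58.603333
3. 73.297778, 65.712361
4. 0.360500, 64.360083
5. -88.506111, -0.747611

Point 1:
  φ: 36 + 1/60 + 31.8/3600 = 36.0255000
  S → negative
  Longitude: 123 + 21/60 + 44/3600 = 123.3622222
  E → positive
Point 2:
  Latitude: 0 + 40/60 + 15.9/3600 = 0.6710833
  S ⇒ negate
  λ: 58° + 36/60 + 12/3600 = 58 + 0.600000 + 0.003333 = 58.6033333
  E ⇒ keep positive
Point 3:
  Latitude: 73 + 17/60 + 52/3600 = 73.2977778
  N ⇒ keep positive
  Lon: 65° + 42/60 + 44.5/3600 = 65 + 0.700000 + 0.012361 = 65.7123611
  E ⇒ keep positive
Point 4:
  Lat: 21′ + 37.8″ = 21.63000′; 0 + 21.63000/60 = 0.3605000
  N ⇒ keep positive
  λ: 21′ + 36.3″ = 21.60500′; 64 + 21.60500/60 = 64.3600833
  E ⇒ keep positive
Point 5:
  Lat: 88° + 30/60 + 22/3600 = 88 + 0.500000 + 0.006111 = 88.5061111
  S → negative
  λ: 44′ + 51.4″ = 44.85667′; 0 + 44.85667/60 = 0.7476111
  hemisphere W, so the sign is −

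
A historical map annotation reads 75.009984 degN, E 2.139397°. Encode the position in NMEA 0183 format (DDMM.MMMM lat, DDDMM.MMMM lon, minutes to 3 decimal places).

7500.599,N / 00208.364,E

Lat: fractional part 0.009984 → 0.59904 minutes
λ: fractional part 0.139397 → 8.36382 minutes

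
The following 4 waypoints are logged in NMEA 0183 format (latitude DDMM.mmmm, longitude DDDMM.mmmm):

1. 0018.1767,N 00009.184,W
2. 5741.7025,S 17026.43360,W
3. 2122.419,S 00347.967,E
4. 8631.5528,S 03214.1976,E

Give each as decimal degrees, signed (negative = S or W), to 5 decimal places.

1. 0.30295, -0.15307
2. -57.69504, -170.44056
3. -21.37365, 3.79945
4. -86.52588, 32.23663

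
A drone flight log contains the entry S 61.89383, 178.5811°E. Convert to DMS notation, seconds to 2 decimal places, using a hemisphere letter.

Lat: 0.893830° → 53.62980′; 0.62980 × 60 = 37.7880″
λ: 0.581100° → 34.86600′; 0.86600 × 60 = 51.9600″

61°53′37.79″ S, 178°34′51.96″ E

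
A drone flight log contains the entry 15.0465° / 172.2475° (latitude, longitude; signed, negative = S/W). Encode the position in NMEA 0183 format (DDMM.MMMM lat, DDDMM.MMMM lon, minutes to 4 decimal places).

1502.7900,N / 17214.8500,E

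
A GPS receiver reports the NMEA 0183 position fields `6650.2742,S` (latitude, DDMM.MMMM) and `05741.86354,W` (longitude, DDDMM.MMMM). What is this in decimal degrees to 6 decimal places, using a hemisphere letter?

Latitude: degrees = first 2 digits = 66, minutes = 50.2742; 66 + 50.2742/60 = 66.8379033
λ: split at 3 digits → 057° and 41.86354′; 57 + 41.86354/60 = 57.6977257

66.837903° S, 57.697726° W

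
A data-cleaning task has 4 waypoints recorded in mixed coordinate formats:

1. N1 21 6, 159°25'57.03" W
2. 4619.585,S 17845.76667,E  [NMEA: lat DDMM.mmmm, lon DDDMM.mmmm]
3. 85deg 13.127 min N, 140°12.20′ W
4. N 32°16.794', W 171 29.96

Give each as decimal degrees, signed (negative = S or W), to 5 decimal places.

Point 1:
  Lat: 1° + 21/60 + 6/3600 = 1 + 0.350000 + 0.001667 = 1.351667
  N → positive
  Longitude: 159 + 25/60 + 57.03/3600 = 159.432508
  W ⇒ negate
Point 2:
  Lat: split at 2 digits → 46° and 19.585′; 46 + 19.585/60 = 46.326417
  hemisphere S, so the sign is −
  Lon: degrees = first 3 digits = 178, minutes = 45.76667; 178 + 45.76667/60 = 178.762778
  E ⇒ keep positive
Point 3:
  Latitude: 13.127′ = 0.218783°; total 85.218783
  N ⇒ keep positive
  Lon: 140 + 12.2/60 = 140.203333
  W ⇒ negate
Point 4:
  φ: 32 + 16.794/60 = 32.279900
  N ⇒ keep positive
  Longitude: 29.96′ = 0.499333°; total 171.499333
  W → negative

1. 1.35167, -159.43251
2. -46.32642, 178.76278
3. 85.21878, -140.20333
4. 32.27990, -171.49933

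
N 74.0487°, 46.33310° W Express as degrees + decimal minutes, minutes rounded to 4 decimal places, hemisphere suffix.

74° 2.9220′ N, 46° 19.9860′ W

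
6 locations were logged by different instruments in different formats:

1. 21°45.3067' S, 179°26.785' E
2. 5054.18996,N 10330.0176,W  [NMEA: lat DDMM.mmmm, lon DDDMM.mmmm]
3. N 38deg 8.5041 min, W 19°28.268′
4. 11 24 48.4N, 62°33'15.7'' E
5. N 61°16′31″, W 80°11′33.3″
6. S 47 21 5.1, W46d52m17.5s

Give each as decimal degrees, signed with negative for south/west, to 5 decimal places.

1. -21.75511, 179.44642
2. 50.90317, -103.50029
3. 38.14174, -19.47113
4. 11.41344, 62.55436
5. 61.27528, -80.19258
6. -47.35142, -46.87153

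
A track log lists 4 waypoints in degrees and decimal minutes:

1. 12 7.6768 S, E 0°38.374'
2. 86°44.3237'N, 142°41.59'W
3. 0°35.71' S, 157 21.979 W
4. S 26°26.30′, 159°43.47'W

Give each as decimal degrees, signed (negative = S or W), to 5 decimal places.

1. -12.12795, 0.63957
2. 86.73873, -142.69317
3. -0.59517, -157.36632
4. -26.43833, -159.72450

Point 1:
  Latitude: 12 + 7.6768/60 = 12.127947
  S → negative
  Lon: 0 + 38.374/60 = 0.639567
  E → positive
Point 2:
  Latitude: 86 + 44.3237/60 = 86.738728
  N → positive
  Longitude: 41.59′ = 0.693167°; total 142.693167
  hemisphere W, so the sign is −
Point 3:
  Lat: 0 + 35.71/60 = 0.595167
  S → negative
  Longitude: 21.979′ = 0.366317°; total 157.366317
  W ⇒ negate
Point 4:
  Latitude: 26.3′ = 0.438333°; total 26.438333
  hemisphere S, so the sign is −
  Longitude: 159 + 43.47/60 = 159.724500
  W → negative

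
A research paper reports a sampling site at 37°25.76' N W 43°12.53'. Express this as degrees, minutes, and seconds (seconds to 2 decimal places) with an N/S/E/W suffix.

37°25′45.60″ N, 43°12′31.80″ W

Latitude: 25.76000′ → 25′ and 0.76000 × 60 = 45.6000″
λ: fractional minutes 0.53000 × 60 = 31.8000″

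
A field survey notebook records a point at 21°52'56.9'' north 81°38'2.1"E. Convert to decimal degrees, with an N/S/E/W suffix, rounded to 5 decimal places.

21.88247° N, 81.63392° E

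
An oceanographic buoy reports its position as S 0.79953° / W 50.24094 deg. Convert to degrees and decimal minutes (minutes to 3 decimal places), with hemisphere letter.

0° 47.972′ S, 50° 14.456′ W

Lat: 0° + 0.799530 × 60 = 0° 47.97180′
λ: fractional part 0.240940 → 14.45640 minutes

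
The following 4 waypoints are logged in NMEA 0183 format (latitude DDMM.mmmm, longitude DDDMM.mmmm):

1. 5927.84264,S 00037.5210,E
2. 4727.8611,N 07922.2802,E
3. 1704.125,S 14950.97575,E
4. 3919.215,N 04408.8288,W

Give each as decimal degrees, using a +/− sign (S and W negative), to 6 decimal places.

1. -59.464044, 0.625350
2. 47.464352, 79.371337
3. -17.068750, 149.849596
4. 39.320250, -44.147147

Point 1:
  φ: degrees = first 2 digits = 59, minutes = 27.84264; 59 + 27.84264/60 = 59.4640440
  hemisphere S, so the sign is −
  Lon: split at 3 digits → 000° and 37.521′; 0 + 37.521/60 = 0.6253500
  E → positive
Point 2:
  Latitude: split at 2 digits → 47° and 27.8611′; 47 + 27.8611/60 = 47.4643517
  N ⇒ keep positive
  Lon: split at 3 digits → 079° and 22.2802′; 79 + 22.2802/60 = 79.3713367
  E → positive
Point 3:
  Lat: degrees = first 2 digits = 17, minutes = 4.125; 17 + 4.125/60 = 17.0687500
  S → negative
  Longitude: split at 3 digits → 149° and 50.97575′; 149 + 50.97575/60 = 149.8495958
  E → positive
Point 4:
  φ: degrees = first 2 digits = 39, minutes = 19.215; 39 + 19.215/60 = 39.3202500
  N ⇒ keep positive
  Lon: degrees = first 3 digits = 44, minutes = 8.8288; 44 + 8.8288/60 = 44.1471467
  W → negative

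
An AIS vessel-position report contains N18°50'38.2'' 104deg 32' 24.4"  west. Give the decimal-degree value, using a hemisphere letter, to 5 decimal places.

φ: 18 + 50/60 + 38.2/3600 = 18.843944
Lon: 104° + 32/60 + 24.4/3600 = 104 + 0.533333 + 0.006778 = 104.540111

18.84394° N, 104.54011° W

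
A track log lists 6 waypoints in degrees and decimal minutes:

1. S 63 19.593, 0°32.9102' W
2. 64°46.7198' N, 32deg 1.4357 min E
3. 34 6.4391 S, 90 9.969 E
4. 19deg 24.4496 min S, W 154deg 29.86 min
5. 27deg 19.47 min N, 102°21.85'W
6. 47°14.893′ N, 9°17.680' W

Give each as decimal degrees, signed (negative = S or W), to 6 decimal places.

Point 1:
  φ: 63 + 19.593/60 = 63.3265500
  hemisphere S, so the sign is −
  λ: 32.9102′ = 0.548503°; total 0.5485033
  W ⇒ negate
Point 2:
  φ: 64 + 46.7198/60 = 64.7786633
  N → positive
  Longitude: 1.4357′ = 0.023928°; total 32.0239283
  E → positive
Point 3:
  φ: 6.4391′ = 0.107318°; total 34.1073183
  S ⇒ negate
  Longitude: 9.969′ = 0.166150°; total 90.1661500
  E ⇒ keep positive
Point 4:
  Lat: 19 + 24.4496/60 = 19.4074933
  hemisphere S, so the sign is −
  Longitude: 154 + 29.86/60 = 154.4976667
  W ⇒ negate
Point 5:
  Lat: 19.47′ = 0.324500°; total 27.3245000
  N → positive
  λ: 102 + 21.85/60 = 102.3641667
  W → negative
Point 6:
  φ: 47 + 14.893/60 = 47.2482167
  N → positive
  Lon: 17.68′ = 0.294667°; total 9.2946667
  hemisphere W, so the sign is −

1. -63.326550, -0.548503
2. 64.778663, 32.023928
3. -34.107318, 90.166150
4. -19.407493, -154.497667
5. 27.324500, -102.364167
6. 47.248217, -9.294667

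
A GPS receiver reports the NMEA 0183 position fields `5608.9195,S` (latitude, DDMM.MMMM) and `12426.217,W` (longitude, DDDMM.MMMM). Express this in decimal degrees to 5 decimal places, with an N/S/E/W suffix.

56.14866° S, 124.43695° W

Latitude: split at 2 digits → 56° and 8.9195′; 56 + 8.9195/60 = 56.148658
Longitude: degrees = first 3 digits = 124, minutes = 26.217; 124 + 26.217/60 = 124.436950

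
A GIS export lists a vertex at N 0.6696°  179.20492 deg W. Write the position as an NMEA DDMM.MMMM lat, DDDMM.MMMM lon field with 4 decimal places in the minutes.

0040.1760,N / 17912.2952,W

φ: fractional part 0.669600 → 40.176000 minutes
Longitude: minutes = (179.204920 − 179) × 60 = 12.295200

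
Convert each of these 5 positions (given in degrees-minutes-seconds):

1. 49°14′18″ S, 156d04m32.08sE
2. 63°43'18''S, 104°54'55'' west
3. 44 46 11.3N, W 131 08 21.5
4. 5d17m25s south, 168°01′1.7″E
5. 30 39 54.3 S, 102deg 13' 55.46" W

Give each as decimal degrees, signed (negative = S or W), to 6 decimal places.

Point 1:
  Lat: 49° + 14/60 + 18/3600 = 49 + 0.233333 + 0.005000 = 49.2383333
  S ⇒ negate
  Longitude: 156° + 4/60 + 32.08/3600 = 156 + 0.066667 + 0.008911 = 156.0755778
  E → positive
Point 2:
  Latitude: 63° + 43/60 + 18/3600 = 63 + 0.716667 + 0.005000 = 63.7216667
  S ⇒ negate
  λ: 54′ + 55″ = 54.91667′; 104 + 54.91667/60 = 104.9152778
  W ⇒ negate
Point 3:
  Lat: 46′ + 11.3″ = 46.18833′; 44 + 46.18833/60 = 44.7698056
  N ⇒ keep positive
  Lon: 131° + 8/60 + 21.5/3600 = 131 + 0.133333 + 0.005972 = 131.1393056
  W ⇒ negate
Point 4:
  Latitude: 5° + 17/60 + 25/3600 = 5 + 0.283333 + 0.006944 = 5.2902778
  S ⇒ negate
  λ: 1′ + 1.7″ = 1.02833′; 168 + 1.02833/60 = 168.0171389
  E → positive
Point 5:
  φ: 30 + 39/60 + 54.3/3600 = 30.6650833
  S ⇒ negate
  Longitude: 13′ + 55.46″ = 13.92433′; 102 + 13.92433/60 = 102.2320722
  hemisphere W, so the sign is −

1. -49.238333, 156.075578
2. -63.721667, -104.915278
3. 44.769806, -131.139306
4. -5.290278, 168.017139
5. -30.665083, -102.232072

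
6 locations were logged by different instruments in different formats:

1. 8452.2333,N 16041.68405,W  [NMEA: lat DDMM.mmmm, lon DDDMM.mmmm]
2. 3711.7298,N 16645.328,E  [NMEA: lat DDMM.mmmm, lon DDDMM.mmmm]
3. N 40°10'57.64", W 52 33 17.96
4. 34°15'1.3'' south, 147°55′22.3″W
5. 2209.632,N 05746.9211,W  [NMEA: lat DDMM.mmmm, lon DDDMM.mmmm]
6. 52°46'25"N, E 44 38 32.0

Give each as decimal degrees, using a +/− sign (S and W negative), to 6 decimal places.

1. 84.870555, -160.694734
2. 37.195497, 166.755467
3. 40.182678, -52.554989
4. -34.250361, -147.922861
5. 22.160533, -57.782018
6. 52.773611, 44.642222

Point 1:
  φ: split at 2 digits → 84° and 52.2333′; 84 + 52.2333/60 = 84.8705550
  N ⇒ keep positive
  λ: degrees = first 3 digits = 160, minutes = 41.68405; 160 + 41.68405/60 = 160.6947342
  W ⇒ negate
Point 2:
  Latitude: degrees = first 2 digits = 37, minutes = 11.7298; 37 + 11.7298/60 = 37.1954967
  N → positive
  λ: degrees = first 3 digits = 166, minutes = 45.328; 166 + 45.328/60 = 166.7554667
  E ⇒ keep positive
Point 3:
  φ: 40° + 10/60 + 57.64/3600 = 40 + 0.166667 + 0.016011 = 40.1826778
  N ⇒ keep positive
  λ: 33′ + 17.96″ = 33.29933′; 52 + 33.29933/60 = 52.5549889
  hemisphere W, so the sign is −
Point 4:
  Lat: 34 + 15/60 + 1.3/3600 = 34.2503611
  S ⇒ negate
  Longitude: 147 + 55/60 + 22.3/3600 = 147.9228611
  W ⇒ negate
Point 5:
  φ: split at 2 digits → 22° and 9.632′; 22 + 9.632/60 = 22.1605333
  N → positive
  λ: degrees = first 3 digits = 57, minutes = 46.9211; 57 + 46.9211/60 = 57.7820183
  hemisphere W, so the sign is −
Point 6:
  Latitude: 46′ + 25″ = 46.41667′; 52 + 46.41667/60 = 52.7736111
  N ⇒ keep positive
  Lon: 44° + 38/60 + 32/3600 = 44 + 0.633333 + 0.008889 = 44.6422222
  E ⇒ keep positive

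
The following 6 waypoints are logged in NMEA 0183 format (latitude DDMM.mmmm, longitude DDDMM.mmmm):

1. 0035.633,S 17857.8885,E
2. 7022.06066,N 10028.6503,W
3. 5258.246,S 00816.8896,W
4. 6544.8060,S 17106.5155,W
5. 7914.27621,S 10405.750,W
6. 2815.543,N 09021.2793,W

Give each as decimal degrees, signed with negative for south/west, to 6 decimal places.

Point 1:
  Lat: split at 2 digits → 00° and 35.633′; 0 + 35.633/60 = 0.5938833
  hemisphere S, so the sign is −
  λ: degrees = first 3 digits = 178, minutes = 57.8885; 178 + 57.8885/60 = 178.9648083
  E ⇒ keep positive
Point 2:
  Lat: split at 2 digits → 70° and 22.06066′; 70 + 22.06066/60 = 70.3676777
  N → positive
  Longitude: split at 3 digits → 100° and 28.6503′; 100 + 28.6503/60 = 100.4775050
  hemisphere W, so the sign is −
Point 3:
  Latitude: split at 2 digits → 52° and 58.246′; 52 + 58.246/60 = 52.9707667
  S → negative
  Longitude: split at 3 digits → 008° and 16.8896′; 8 + 16.8896/60 = 8.2814933
  W → negative
Point 4:
  Latitude: degrees = first 2 digits = 65, minutes = 44.806; 65 + 44.806/60 = 65.7467667
  S → negative
  Longitude: split at 3 digits → 171° and 6.5155′; 171 + 6.5155/60 = 171.1085917
  hemisphere W, so the sign is −
Point 5:
  φ: split at 2 digits → 79° and 14.27621′; 79 + 14.27621/60 = 79.2379368
  hemisphere S, so the sign is −
  λ: degrees = first 3 digits = 104, minutes = 5.75; 104 + 5.75/60 = 104.0958333
  W → negative
Point 6:
  Lat: split at 2 digits → 28° and 15.543′; 28 + 15.543/60 = 28.2590500
  N ⇒ keep positive
  λ: split at 3 digits → 090° and 21.2793′; 90 + 21.2793/60 = 90.3546550
  W ⇒ negate

1. -0.593883, 178.964808
2. 70.367678, -100.477505
3. -52.970767, -8.281493
4. -65.746767, -171.108592
5. -79.237937, -104.095833
6. 28.259050, -90.354655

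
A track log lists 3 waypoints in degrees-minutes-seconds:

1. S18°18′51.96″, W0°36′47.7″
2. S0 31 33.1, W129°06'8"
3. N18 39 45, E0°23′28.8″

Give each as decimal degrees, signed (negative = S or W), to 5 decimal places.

1. -18.31443, -0.61325
2. -0.52586, -129.10222
3. 18.66250, 0.39133

Point 1:
  Latitude: 18 + 18/60 + 51.96/3600 = 18.314433
  hemisphere S, so the sign is −
  Longitude: 0° + 36/60 + 47.7/3600 = 0 + 0.600000 + 0.013250 = 0.613250
  W → negative
Point 2:
  Lat: 31′ + 33.1″ = 31.55167′; 0 + 31.55167/60 = 0.525861
  S ⇒ negate
  Lon: 6′ + 8″ = 6.13333′; 129 + 6.13333/60 = 129.102222
  hemisphere W, so the sign is −
Point 3:
  Latitude: 18° + 39/60 + 45/3600 = 18 + 0.650000 + 0.012500 = 18.662500
  N → positive
  Longitude: 0 + 23/60 + 28.8/3600 = 0.391333
  E → positive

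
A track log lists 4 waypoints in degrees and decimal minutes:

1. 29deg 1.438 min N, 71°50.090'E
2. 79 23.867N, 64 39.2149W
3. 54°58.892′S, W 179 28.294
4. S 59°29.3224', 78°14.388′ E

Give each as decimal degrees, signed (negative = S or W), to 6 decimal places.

1. 29.023967, 71.834833
2. 79.397783, -64.653582
3. -54.981533, -179.471567
4. -59.488707, 78.239800

Point 1:
  φ: 1.438′ = 0.023967°; total 29.0239667
  N → positive
  Longitude: 50.09′ = 0.834833°; total 71.8348333
  E → positive
Point 2:
  φ: 23.867′ = 0.397783°; total 79.3977833
  N → positive
  λ: 64 + 39.2149/60 = 64.6535817
  W → negative
Point 3:
  Latitude: 58.892′ = 0.981533°; total 54.9815333
  S → negative
  Lon: 179 + 28.294/60 = 179.4715667
  hemisphere W, so the sign is −
Point 4:
  φ: 59 + 29.3224/60 = 59.4887067
  hemisphere S, so the sign is −
  Longitude: 14.388′ = 0.239800°; total 78.2398000
  E → positive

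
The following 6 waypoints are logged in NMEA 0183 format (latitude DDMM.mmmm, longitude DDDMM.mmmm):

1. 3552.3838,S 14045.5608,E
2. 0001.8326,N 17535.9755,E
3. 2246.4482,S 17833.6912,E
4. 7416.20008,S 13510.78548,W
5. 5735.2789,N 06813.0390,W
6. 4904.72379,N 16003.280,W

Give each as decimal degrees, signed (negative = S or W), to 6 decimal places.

1. -35.873063, 140.759347
2. 0.030543, 175.599592
3. -22.774137, 178.561520
4. -74.270001, -135.179758
5. 57.587982, -68.217317
6. 49.078730, -160.054667

Point 1:
  Latitude: degrees = first 2 digits = 35, minutes = 52.3838; 35 + 52.3838/60 = 35.8730633
  S ⇒ negate
  Longitude: split at 3 digits → 140° and 45.5608′; 140 + 45.5608/60 = 140.7593467
  E ⇒ keep positive
Point 2:
  Latitude: degrees = first 2 digits = 0, minutes = 1.8326; 0 + 1.8326/60 = 0.0305433
  N → positive
  Longitude: split at 3 digits → 175° and 35.9755′; 175 + 35.9755/60 = 175.5995917
  E → positive
Point 3:
  Latitude: degrees = first 2 digits = 22, minutes = 46.4482; 22 + 46.4482/60 = 22.7741367
  hemisphere S, so the sign is −
  Longitude: split at 3 digits → 178° and 33.6912′; 178 + 33.6912/60 = 178.5615200
  E ⇒ keep positive
Point 4:
  Latitude: split at 2 digits → 74° and 16.20008′; 74 + 16.20008/60 = 74.2700013
  S → negative
  Lon: split at 3 digits → 135° and 10.78548′; 135 + 10.78548/60 = 135.1797580
  hemisphere W, so the sign is −
Point 5:
  φ: degrees = first 2 digits = 57, minutes = 35.2789; 57 + 35.2789/60 = 57.5879817
  N → positive
  λ: degrees = first 3 digits = 68, minutes = 13.039; 68 + 13.039/60 = 68.2173167
  hemisphere W, so the sign is −
Point 6:
  Latitude: split at 2 digits → 49° and 4.72379′; 49 + 4.72379/60 = 49.0787298
  N ⇒ keep positive
  λ: degrees = first 3 digits = 160, minutes = 3.28; 160 + 3.28/60 = 160.0546667
  W ⇒ negate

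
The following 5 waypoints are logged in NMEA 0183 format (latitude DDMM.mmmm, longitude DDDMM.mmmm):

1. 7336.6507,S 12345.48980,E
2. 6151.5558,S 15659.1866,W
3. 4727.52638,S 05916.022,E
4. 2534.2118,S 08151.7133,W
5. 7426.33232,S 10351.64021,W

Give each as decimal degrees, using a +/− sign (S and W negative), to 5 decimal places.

1. -73.61085, 123.75816
2. -61.85926, -156.98644
3. -47.45877, 59.26703
4. -25.57020, -81.86189
5. -74.43887, -103.86067

Point 1:
  φ: degrees = first 2 digits = 73, minutes = 36.6507; 73 + 36.6507/60 = 73.610845
  S → negative
  Lon: split at 3 digits → 123° and 45.4898′; 123 + 45.4898/60 = 123.758163
  E ⇒ keep positive
Point 2:
  Latitude: split at 2 digits → 61° and 51.5558′; 61 + 51.5558/60 = 61.859263
  S → negative
  Lon: split at 3 digits → 156° and 59.1866′; 156 + 59.1866/60 = 156.986443
  W ⇒ negate
Point 3:
  Latitude: split at 2 digits → 47° and 27.52638′; 47 + 27.52638/60 = 47.458773
  S → negative
  Longitude: degrees = first 3 digits = 59, minutes = 16.022; 59 + 16.022/60 = 59.267033
  E → positive
Point 4:
  φ: split at 2 digits → 25° and 34.2118′; 25 + 34.2118/60 = 25.570197
  hemisphere S, so the sign is −
  Lon: degrees = first 3 digits = 81, minutes = 51.7133; 81 + 51.7133/60 = 81.861888
  hemisphere W, so the sign is −
Point 5:
  Lat: degrees = first 2 digits = 74, minutes = 26.33232; 74 + 26.33232/60 = 74.438872
  hemisphere S, so the sign is −
  λ: degrees = first 3 digits = 103, minutes = 51.64021; 103 + 51.64021/60 = 103.860670
  W → negative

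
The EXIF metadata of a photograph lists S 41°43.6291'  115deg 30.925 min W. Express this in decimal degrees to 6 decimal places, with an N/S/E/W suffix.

φ: 43.6291′ = 0.727152°; total 41.7271517
Lon: 115 + 30.925/60 = 115.5154167

41.727152° S, 115.515417° W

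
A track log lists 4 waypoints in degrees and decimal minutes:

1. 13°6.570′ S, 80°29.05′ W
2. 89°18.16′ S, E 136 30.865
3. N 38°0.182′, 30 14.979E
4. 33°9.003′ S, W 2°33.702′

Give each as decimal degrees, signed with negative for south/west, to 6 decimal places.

Point 1:
  Latitude: 6.57′ = 0.109500°; total 13.1095000
  S ⇒ negate
  λ: 80 + 29.05/60 = 80.4841667
  W → negative
Point 2:
  φ: 18.16′ = 0.302667°; total 89.3026667
  S ⇒ negate
  Longitude: 136 + 30.865/60 = 136.5144167
  E ⇒ keep positive
Point 3:
  Latitude: 38 + 0.182/60 = 38.0030333
  N → positive
  Lon: 30 + 14.979/60 = 30.2496500
  E → positive
Point 4:
  Lat: 9.003′ = 0.150050°; total 33.1500500
  S → negative
  Lon: 2 + 33.702/60 = 2.5617000
  W → negative

1. -13.109500, -80.484167
2. -89.302667, 136.514417
3. 38.003033, 30.249650
4. -33.150050, -2.561700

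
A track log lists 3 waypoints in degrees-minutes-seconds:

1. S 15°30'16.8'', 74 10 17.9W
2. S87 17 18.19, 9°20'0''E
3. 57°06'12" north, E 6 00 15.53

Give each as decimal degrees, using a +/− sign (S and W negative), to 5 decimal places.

Point 1:
  Latitude: 15 + 30/60 + 16.8/3600 = 15.504667
  S → negative
  Lon: 10′ + 17.9″ = 10.29833′; 74 + 10.29833/60 = 74.171639
  hemisphere W, so the sign is −
Point 2:
  Lat: 87° + 17/60 + 18.19/3600 = 87 + 0.283333 + 0.005053 = 87.288386
  S → negative
  Longitude: 9° + 20/60 + 0/3600 = 9 + 0.333333 + 0.000000 = 9.333333
  E → positive
Point 3:
  Latitude: 57 + 6/60 + 12/3600 = 57.103333
  N ⇒ keep positive
  Lon: 6 + 0/60 + 15.53/3600 = 6.004314
  E ⇒ keep positive

1. -15.50467, -74.17164
2. -87.28839, 9.33333
3. 57.10333, 6.00431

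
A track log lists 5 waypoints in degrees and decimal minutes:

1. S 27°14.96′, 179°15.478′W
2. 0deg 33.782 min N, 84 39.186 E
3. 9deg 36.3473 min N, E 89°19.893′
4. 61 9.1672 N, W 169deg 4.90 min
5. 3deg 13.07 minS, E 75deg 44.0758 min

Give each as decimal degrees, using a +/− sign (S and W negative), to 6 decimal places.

Point 1:
  Lat: 27 + 14.96/60 = 27.2493333
  hemisphere S, so the sign is −
  Lon: 179 + 15.478/60 = 179.2579667
  W → negative
Point 2:
  Latitude: 0 + 33.782/60 = 0.5630333
  N ⇒ keep positive
  λ: 39.186′ = 0.653100°; total 84.6531000
  E ⇒ keep positive
Point 3:
  φ: 36.3473′ = 0.605788°; total 9.6057883
  N ⇒ keep positive
  λ: 19.893′ = 0.331550°; total 89.3315500
  E → positive
Point 4:
  φ: 9.1672′ = 0.152787°; total 61.1527867
  N → positive
  λ: 169 + 4.9/60 = 169.0816667
  hemisphere W, so the sign is −
Point 5:
  Latitude: 3 + 13.07/60 = 3.2178333
  hemisphere S, so the sign is −
  Longitude: 75 + 44.0758/60 = 75.7345967
  E → positive

1. -27.249333, -179.257967
2. 0.563033, 84.653100
3. 9.605788, 89.331550
4. 61.152787, -169.081667
5. -3.217833, 75.734597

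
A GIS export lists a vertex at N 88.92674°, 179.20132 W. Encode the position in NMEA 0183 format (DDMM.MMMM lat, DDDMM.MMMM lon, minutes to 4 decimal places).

8855.6044,N / 17912.0792,W

Latitude: 88° + 0.926740 × 60 = 88° 55.604400′
Lon: minutes = (179.201320 − 179) × 60 = 12.079200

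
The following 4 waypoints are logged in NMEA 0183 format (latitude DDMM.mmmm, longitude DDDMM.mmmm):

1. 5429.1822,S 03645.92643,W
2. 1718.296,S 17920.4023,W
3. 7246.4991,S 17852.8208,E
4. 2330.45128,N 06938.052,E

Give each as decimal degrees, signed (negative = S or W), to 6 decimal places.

1. -54.486370, -36.765441
2. -17.304933, -179.340038
3. -72.774985, 178.880347
4. 23.507521, 69.634200

Point 1:
  Latitude: split at 2 digits → 54° and 29.1822′; 54 + 29.1822/60 = 54.4863700
  S → negative
  Lon: split at 3 digits → 036° and 45.92643′; 36 + 45.92643/60 = 36.7654405
  hemisphere W, so the sign is −
Point 2:
  Latitude: degrees = first 2 digits = 17, minutes = 18.296; 17 + 18.296/60 = 17.3049333
  S → negative
  λ: degrees = first 3 digits = 179, minutes = 20.4023; 179 + 20.4023/60 = 179.3400383
  hemisphere W, so the sign is −
Point 3:
  Latitude: degrees = first 2 digits = 72, minutes = 46.4991; 72 + 46.4991/60 = 72.7749850
  S → negative
  Longitude: split at 3 digits → 178° and 52.8208′; 178 + 52.8208/60 = 178.8803467
  E ⇒ keep positive
Point 4:
  Lat: split at 2 digits → 23° and 30.45128′; 23 + 30.45128/60 = 23.5075213
  N ⇒ keep positive
  λ: degrees = first 3 digits = 69, minutes = 38.052; 69 + 38.052/60 = 69.6342000
  E → positive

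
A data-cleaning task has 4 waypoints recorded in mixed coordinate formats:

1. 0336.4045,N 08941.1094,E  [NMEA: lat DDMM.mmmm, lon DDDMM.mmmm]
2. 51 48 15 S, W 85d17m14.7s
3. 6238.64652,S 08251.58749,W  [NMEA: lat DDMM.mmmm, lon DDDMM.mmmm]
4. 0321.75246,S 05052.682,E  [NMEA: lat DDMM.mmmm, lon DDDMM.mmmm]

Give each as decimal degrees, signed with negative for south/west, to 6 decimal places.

Point 1:
  Lat: split at 2 digits → 03° and 36.4045′; 3 + 36.4045/60 = 3.6067417
  N → positive
  Longitude: split at 3 digits → 089° and 41.1094′; 89 + 41.1094/60 = 89.6851567
  E ⇒ keep positive
Point 2:
  φ: 51 + 48/60 + 15/3600 = 51.8041667
  S ⇒ negate
  Longitude: 85° + 17/60 + 14.7/3600 = 85 + 0.283333 + 0.004083 = 85.2874167
  W ⇒ negate
Point 3:
  φ: split at 2 digits → 62° and 38.64652′; 62 + 38.64652/60 = 62.6441087
  S ⇒ negate
  Lon: split at 3 digits → 082° and 51.58749′; 82 + 51.58749/60 = 82.8597915
  W → negative
Point 4:
  φ: split at 2 digits → 03° and 21.75246′; 3 + 21.75246/60 = 3.3625410
  hemisphere S, so the sign is −
  Longitude: split at 3 digits → 050° and 52.682′; 50 + 52.682/60 = 50.8780333
  E ⇒ keep positive

1. 3.606742, 89.685157
2. -51.804167, -85.287417
3. -62.644109, -82.859792
4. -3.362541, 50.878033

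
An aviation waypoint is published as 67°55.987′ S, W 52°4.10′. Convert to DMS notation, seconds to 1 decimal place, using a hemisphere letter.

67°55′59.2″ S, 52°04′6.0″ W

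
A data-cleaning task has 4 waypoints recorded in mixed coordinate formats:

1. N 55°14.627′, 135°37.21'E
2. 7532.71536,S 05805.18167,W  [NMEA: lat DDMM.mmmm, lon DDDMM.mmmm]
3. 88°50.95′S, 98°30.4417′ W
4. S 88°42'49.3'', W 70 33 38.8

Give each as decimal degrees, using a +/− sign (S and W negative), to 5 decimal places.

Point 1:
  Latitude: 14.627′ = 0.243783°; total 55.243783
  N ⇒ keep positive
  λ: 37.21′ = 0.620167°; total 135.620167
  E → positive
Point 2:
  Lat: degrees = first 2 digits = 75, minutes = 32.71536; 75 + 32.71536/60 = 75.545256
  hemisphere S, so the sign is −
  λ: degrees = first 3 digits = 58, minutes = 5.18167; 58 + 5.18167/60 = 58.086361
  hemisphere W, so the sign is −
Point 3:
  Lat: 88 + 50.95/60 = 88.849167
  hemisphere S, so the sign is −
  Lon: 30.4417′ = 0.507362°; total 98.507362
  W → negative
Point 4:
  Latitude: 88 + 42/60 + 49.3/3600 = 88.713694
  S → negative
  Longitude: 33′ + 38.8″ = 33.64667′; 70 + 33.64667/60 = 70.560778
  hemisphere W, so the sign is −

1. 55.24378, 135.62017
2. -75.54526, -58.08636
3. -88.84917, -98.50736
4. -88.71369, -70.56078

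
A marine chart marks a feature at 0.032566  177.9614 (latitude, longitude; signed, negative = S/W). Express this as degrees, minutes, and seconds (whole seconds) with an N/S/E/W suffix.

φ: 0.032566 × 60 = 1.95396′ → 1′, remainder × 60 = 57.24″
λ: whole degrees 177; 57.68400′ → 57′ and 41.04″

0°01′57″ N, 177°57′41″ E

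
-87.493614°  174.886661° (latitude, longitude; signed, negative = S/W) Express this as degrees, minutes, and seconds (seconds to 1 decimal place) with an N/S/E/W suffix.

87°29′37.0″ S, 174°53′12.0″ E

Latitude is negative → S; |value| = 87.493614
Latitude: 0.493614 × 60 = 29.61684′ → 29′, remainder × 60 = 37.010″
λ: 0.886661 × 60 = 53.19966′ → 53′, remainder × 60 = 11.980″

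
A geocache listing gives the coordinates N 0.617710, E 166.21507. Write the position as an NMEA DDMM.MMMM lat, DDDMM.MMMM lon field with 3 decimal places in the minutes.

0037.063,N / 16612.904,E

φ: fractional part 0.617710 → 37.06260 minutes
Lon: fractional part 0.215070 → 12.90420 minutes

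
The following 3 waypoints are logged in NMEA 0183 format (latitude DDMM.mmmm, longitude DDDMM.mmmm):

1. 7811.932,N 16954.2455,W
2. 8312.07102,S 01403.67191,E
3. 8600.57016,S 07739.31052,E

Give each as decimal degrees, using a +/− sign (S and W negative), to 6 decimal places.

1. 78.198867, -169.904092
2. -83.201184, 14.061199
3. -86.009503, 77.655175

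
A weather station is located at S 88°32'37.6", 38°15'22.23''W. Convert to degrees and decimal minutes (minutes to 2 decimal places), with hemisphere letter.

88° 32.63′ S, 38° 15.37′ W

φ: seconds/60 = 0.62667; minutes = 32 + 0.62667 = 32.6267
Lon: seconds/60 = 0.37050; minutes = 15 + 0.37050 = 15.3705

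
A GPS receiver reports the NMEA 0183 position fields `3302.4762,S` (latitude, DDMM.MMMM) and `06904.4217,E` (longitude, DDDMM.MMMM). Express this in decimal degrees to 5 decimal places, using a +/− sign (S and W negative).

φ: split at 2 digits → 33° and 2.4762′; 33 + 2.4762/60 = 33.041270
hemisphere S, so the sign is −
λ: split at 3 digits → 069° and 4.4217′; 69 + 4.4217/60 = 69.073695
E ⇒ keep positive

-33.04127, 69.07370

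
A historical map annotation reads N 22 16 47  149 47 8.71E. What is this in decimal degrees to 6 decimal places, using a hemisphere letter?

Latitude: 22° + 16/60 + 47/3600 = 22 + 0.266667 + 0.013056 = 22.2797222
λ: 149° + 47/60 + 8.71/3600 = 149 + 0.783333 + 0.002419 = 149.7857528

22.279722° N, 149.785753° E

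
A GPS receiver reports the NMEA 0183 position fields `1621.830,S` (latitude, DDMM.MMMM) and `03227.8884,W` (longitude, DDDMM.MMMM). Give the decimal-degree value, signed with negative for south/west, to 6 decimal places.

-16.363833, -32.464807

φ: degrees = first 2 digits = 16, minutes = 21.83; 16 + 21.83/60 = 16.3638333
hemisphere S, so the sign is −
Longitude: degrees = first 3 digits = 32, minutes = 27.8884; 32 + 27.8884/60 = 32.4648067
W → negative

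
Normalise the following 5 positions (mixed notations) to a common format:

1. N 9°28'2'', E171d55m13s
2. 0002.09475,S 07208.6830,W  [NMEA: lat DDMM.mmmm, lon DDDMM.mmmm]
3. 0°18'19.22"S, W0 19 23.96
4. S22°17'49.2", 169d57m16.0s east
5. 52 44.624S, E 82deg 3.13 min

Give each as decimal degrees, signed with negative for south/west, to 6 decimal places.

1. 9.467222, 171.920278
2. -0.034913, -72.144717
3. -0.305339, -0.323322
4. -22.297000, 169.954444
5. -52.743733, 82.052167

Point 1:
  Lat: 28′ + 2″ = 28.03333′; 9 + 28.03333/60 = 9.4672222
  N ⇒ keep positive
  Lon: 171° + 55/60 + 13/3600 = 171 + 0.916667 + 0.003611 = 171.9202778
  E ⇒ keep positive
Point 2:
  Latitude: degrees = first 2 digits = 0, minutes = 2.09475; 0 + 2.09475/60 = 0.0349125
  hemisphere S, so the sign is −
  λ: degrees = first 3 digits = 72, minutes = 8.683; 72 + 8.683/60 = 72.1447167
  W → negative
Point 3:
  Lat: 0 + 18/60 + 19.22/3600 = 0.3053389
  S ⇒ negate
  Lon: 0° + 19/60 + 23.96/3600 = 0 + 0.316667 + 0.006656 = 0.3233222
  W → negative
Point 4:
  φ: 22 + 17/60 + 49.2/3600 = 22.2970000
  hemisphere S, so the sign is −
  Lon: 169° + 57/60 + 16/3600 = 169 + 0.950000 + 0.004444 = 169.9544444
  E ⇒ keep positive
Point 5:
  Latitude: 52 + 44.624/60 = 52.7437333
  S ⇒ negate
  λ: 3.13′ = 0.052167°; total 82.0521667
  E → positive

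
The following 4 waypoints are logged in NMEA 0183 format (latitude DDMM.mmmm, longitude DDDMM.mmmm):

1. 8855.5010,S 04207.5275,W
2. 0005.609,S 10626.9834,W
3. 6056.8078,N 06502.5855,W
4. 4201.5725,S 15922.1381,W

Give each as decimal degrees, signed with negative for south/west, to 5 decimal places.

Point 1:
  Latitude: split at 2 digits → 88° and 55.501′; 88 + 55.501/60 = 88.925017
  S ⇒ negate
  λ: split at 3 digits → 042° and 7.5275′; 42 + 7.5275/60 = 42.125458
  W → negative
Point 2:
  Lat: degrees = first 2 digits = 0, minutes = 5.609; 0 + 5.609/60 = 0.093483
  hemisphere S, so the sign is −
  Lon: degrees = first 3 digits = 106, minutes = 26.9834; 106 + 26.9834/60 = 106.449723
  W → negative
Point 3:
  Lat: degrees = first 2 digits = 60, minutes = 56.8078; 60 + 56.8078/60 = 60.946797
  N → positive
  λ: degrees = first 3 digits = 65, minutes = 2.5855; 65 + 2.5855/60 = 65.043092
  W ⇒ negate
Point 4:
  φ: degrees = first 2 digits = 42, minutes = 1.5725; 42 + 1.5725/60 = 42.026208
  S ⇒ negate
  λ: degrees = first 3 digits = 159, minutes = 22.1381; 159 + 22.1381/60 = 159.368968
  W ⇒ negate

1. -88.92502, -42.12546
2. -0.09348, -106.44972
3. 60.94680, -65.04309
4. -42.02621, -159.36897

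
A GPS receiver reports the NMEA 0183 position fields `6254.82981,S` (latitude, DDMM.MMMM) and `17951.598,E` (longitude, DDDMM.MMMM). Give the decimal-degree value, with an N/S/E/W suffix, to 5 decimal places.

62.91383° S, 179.85997° E

Lat: split at 2 digits → 62° and 54.82981′; 62 + 54.82981/60 = 62.913830
Lon: split at 3 digits → 179° and 51.598′; 179 + 51.598/60 = 179.859967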